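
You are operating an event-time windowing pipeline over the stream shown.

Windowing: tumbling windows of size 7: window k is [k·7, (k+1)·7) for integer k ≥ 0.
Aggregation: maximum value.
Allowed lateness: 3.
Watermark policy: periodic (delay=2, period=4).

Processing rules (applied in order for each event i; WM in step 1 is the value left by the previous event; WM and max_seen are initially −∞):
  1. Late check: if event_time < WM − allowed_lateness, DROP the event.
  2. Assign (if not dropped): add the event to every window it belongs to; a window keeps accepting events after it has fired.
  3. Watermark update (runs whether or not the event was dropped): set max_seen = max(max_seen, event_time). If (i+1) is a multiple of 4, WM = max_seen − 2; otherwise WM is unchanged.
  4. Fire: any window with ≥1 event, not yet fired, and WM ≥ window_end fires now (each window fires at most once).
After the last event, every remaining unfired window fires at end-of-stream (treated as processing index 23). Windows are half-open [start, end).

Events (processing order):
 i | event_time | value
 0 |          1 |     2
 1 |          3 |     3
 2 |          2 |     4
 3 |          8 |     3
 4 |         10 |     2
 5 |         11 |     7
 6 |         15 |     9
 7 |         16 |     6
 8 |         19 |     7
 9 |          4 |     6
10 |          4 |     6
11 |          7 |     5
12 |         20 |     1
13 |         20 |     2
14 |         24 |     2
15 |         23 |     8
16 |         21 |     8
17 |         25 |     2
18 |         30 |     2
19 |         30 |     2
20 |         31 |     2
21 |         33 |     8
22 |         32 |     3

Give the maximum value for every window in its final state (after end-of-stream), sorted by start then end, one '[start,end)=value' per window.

i=0 t=1 v=2: → [0,7); WM=−∞
i=1 t=3 v=3: → [0,7); WM=−∞
i=2 t=2 v=4: → [0,7); WM=−∞
i=3 t=8 v=3: → [7,14); WM=6
i=4 t=10 v=2: → [7,14); WM=6
i=5 t=11 v=7: → [7,14); WM=6
i=6 t=15 v=9: → [14,21); WM=6
i=7 t=16 v=6: → [14,21); WM=14; [0,7) fires=4 [7,14) fires=7
i=8 t=19 v=7: → [14,21); WM=14
i=9 t=4 v=6: DROP (t<14-3); WM=14
i=10 t=4 v=6: DROP (t<14-3); WM=14
i=11 t=7 v=5: DROP (t<14-3); WM=17
i=12 t=20 v=1: → [14,21); WM=17
i=13 t=20 v=2: → [14,21); WM=17
i=14 t=24 v=2: → [21,28); WM=17
i=15 t=23 v=8: → [21,28); WM=22; [14,21) fires=9
i=16 t=21 v=8: → [21,28); WM=22
i=17 t=25 v=2: → [21,28); WM=22
i=18 t=30 v=2: → [28,35); WM=22
i=19 t=30 v=2: → [28,35); WM=28; [21,28) fires=8
i=20 t=31 v=2: → [28,35); WM=28
i=21 t=33 v=8: → [28,35); WM=28
i=22 t=32 v=3: → [28,35); WM=28

[0,7)=4 [7,14)=7 [14,21)=9 [21,28)=8 [28,35)=8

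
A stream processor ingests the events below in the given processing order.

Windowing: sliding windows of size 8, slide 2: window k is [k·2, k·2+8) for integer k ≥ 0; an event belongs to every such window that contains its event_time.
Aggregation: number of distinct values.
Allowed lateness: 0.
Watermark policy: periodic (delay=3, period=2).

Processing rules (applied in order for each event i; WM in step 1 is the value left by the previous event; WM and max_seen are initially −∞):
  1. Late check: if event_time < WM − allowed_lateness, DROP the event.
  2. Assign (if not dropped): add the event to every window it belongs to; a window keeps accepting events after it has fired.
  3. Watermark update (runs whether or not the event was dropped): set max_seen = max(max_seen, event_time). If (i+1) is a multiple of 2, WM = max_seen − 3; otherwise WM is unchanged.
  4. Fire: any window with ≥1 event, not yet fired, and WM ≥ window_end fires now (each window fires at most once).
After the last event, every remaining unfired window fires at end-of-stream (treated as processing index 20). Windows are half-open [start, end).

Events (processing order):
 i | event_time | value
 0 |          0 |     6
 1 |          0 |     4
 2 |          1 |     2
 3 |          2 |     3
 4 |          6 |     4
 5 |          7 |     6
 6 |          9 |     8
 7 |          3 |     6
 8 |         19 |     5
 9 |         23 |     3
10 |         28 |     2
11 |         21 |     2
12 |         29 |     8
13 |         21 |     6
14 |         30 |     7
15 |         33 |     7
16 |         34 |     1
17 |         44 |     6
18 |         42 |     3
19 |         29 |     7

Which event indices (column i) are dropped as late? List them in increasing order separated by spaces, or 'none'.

i=0 t=0 v=6: → [0,8); WM=−∞
i=1 t=0 v=4: → [0,8); WM=-3
i=2 t=1 v=2: → [0,8); WM=-3
i=3 t=2 v=3: → [2,10),[0,8); WM=-1
i=4 t=6 v=4: → [6,14),[4,12),[2,10),[0,8); WM=-1
i=5 t=7 v=6: → [6,14),[4,12),[2,10),[0,8); WM=4
i=6 t=9 v=8: → [8,16),[6,14),[4,12),[2,10); WM=4
i=7 t=3 v=6: DROP (t<4-0); WM=6
i=8 t=19 v=5: → [18,26),[16,24),[14,22),[12,20); WM=6
i=9 t=23 v=3: → [22,30),[20,28),[18,26),[16,24); WM=20; [0,8) fires=4 [2,10) fires=4 [4,12) fires=3 [6,14) fires=3 [8,16) fires=1 [12,20) fires=1
i=10 t=28 v=2: → [28,36),[26,34),[24,32),[22,30); WM=20
i=11 t=21 v=2: → [20,28),[18,26),[16,24),[14,22); WM=25; [14,22) fires=2 [16,24) fires=3
i=12 t=29 v=8: → [28,36),[26,34),[24,32),[22,30); WM=25
i=13 t=21 v=6: DROP (t<25-0); WM=26; [18,26) fires=3
i=14 t=30 v=7: → [30,38),[28,36),[26,34),[24,32); WM=26
i=15 t=33 v=7: → [32,40),[30,38),[28,36),[26,34); WM=30; [20,28) fires=2 [22,30) fires=3
i=16 t=34 v=1: → [34,42),[32,40),[30,38),[28,36); WM=30
i=17 t=44 v=6: → [44,52),[42,50),[40,48),[38,46); WM=41; [24,32) fires=3 [26,34) fires=3 [28,36) fires=4 [30,38) fires=2 [32,40) fires=2
i=18 t=42 v=3: → [42,50),[40,48),[38,46),[36,44); WM=41
i=19 t=29 v=7: DROP (t<41-0); WM=41

7 13 19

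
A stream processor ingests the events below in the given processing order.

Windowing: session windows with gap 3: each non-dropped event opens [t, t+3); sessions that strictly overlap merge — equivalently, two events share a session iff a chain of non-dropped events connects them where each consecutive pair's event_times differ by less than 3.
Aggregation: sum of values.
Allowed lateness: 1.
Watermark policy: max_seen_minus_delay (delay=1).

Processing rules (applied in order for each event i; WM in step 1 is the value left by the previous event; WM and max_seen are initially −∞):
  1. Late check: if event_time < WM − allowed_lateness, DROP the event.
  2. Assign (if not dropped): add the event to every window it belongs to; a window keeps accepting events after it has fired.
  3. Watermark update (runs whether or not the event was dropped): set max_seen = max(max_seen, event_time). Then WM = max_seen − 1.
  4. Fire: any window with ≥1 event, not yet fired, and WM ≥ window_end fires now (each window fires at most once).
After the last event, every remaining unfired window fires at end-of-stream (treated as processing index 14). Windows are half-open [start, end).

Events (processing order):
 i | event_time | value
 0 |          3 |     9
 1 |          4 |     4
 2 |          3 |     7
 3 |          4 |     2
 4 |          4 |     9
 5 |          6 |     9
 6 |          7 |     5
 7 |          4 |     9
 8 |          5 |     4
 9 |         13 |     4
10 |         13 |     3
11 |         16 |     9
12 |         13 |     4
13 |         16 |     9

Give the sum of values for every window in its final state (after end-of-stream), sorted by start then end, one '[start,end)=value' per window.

[3,10)=49 [13,16)=7 [16,19)=18

i=0 t=3 v=9: → [3,6); WM=2
i=1 t=4 v=4: → [3,7); WM=3
i=2 t=3 v=7: → [3,7); WM=3
i=3 t=4 v=2: → [3,7); WM=3
i=4 t=4 v=9: → [3,7); WM=3
i=5 t=6 v=9: → [3,9); WM=5
i=6 t=7 v=5: → [3,10); WM=6
i=7 t=4 v=9: DROP (t<6-1); WM=6
i=8 t=5 v=4: → [3,10); WM=6
i=9 t=13 v=4: → [13,16); WM=12
i=10 t=13 v=3: → [13,16); WM=12
i=11 t=16 v=9: → [16,19); WM=15
i=12 t=13 v=4: DROP (t<15-1); WM=15
i=13 t=16 v=9: → [16,19); WM=15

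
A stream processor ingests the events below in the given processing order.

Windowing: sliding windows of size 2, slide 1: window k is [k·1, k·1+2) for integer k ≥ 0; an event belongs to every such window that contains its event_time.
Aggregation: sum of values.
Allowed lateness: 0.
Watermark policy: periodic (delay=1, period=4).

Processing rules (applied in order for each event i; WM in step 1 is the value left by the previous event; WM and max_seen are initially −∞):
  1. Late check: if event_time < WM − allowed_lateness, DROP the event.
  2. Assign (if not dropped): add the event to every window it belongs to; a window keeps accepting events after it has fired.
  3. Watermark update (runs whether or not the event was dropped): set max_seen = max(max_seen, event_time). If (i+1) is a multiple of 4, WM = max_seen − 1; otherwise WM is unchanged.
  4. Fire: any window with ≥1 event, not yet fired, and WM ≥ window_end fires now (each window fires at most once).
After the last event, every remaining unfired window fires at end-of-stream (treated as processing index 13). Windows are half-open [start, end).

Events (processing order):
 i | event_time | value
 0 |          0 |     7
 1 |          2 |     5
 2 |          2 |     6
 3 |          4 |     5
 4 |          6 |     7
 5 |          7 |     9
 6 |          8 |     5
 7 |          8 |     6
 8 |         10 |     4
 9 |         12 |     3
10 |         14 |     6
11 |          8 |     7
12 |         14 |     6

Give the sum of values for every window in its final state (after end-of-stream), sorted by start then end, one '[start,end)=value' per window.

i=0 t=0 v=7: → [0,2); WM=−∞
i=1 t=2 v=5: → [2,4),[1,3); WM=−∞
i=2 t=2 v=6: → [2,4),[1,3); WM=−∞
i=3 t=4 v=5: → [4,6),[3,5); WM=3; [0,2) fires=7 [1,3) fires=11
i=4 t=6 v=7: → [6,8),[5,7); WM=3
i=5 t=7 v=9: → [7,9),[6,8); WM=3
i=6 t=8 v=5: → [8,10),[7,9); WM=3
i=7 t=8 v=6: → [8,10),[7,9); WM=7; [2,4) fires=11 [3,5) fires=5 [4,6) fires=5 [5,7) fires=7
i=8 t=10 v=4: → [10,12),[9,11); WM=7
i=9 t=12 v=3: → [12,14),[11,13); WM=7
i=10 t=14 v=6: → [14,16),[13,15); WM=7
i=11 t=8 v=7: → [8,10),[7,9); WM=13; [6,8) fires=16 [7,9) fires=27 [8,10) fires=18 [9,11) fires=4 [10,12) fires=4 [11,13) fires=3
i=12 t=14 v=6: → [14,16),[13,15); WM=13

[0,2)=7 [1,3)=11 [2,4)=11 [3,5)=5 [4,6)=5 [5,7)=7 [6,8)=16 [7,9)=27 [8,10)=18 [9,11)=4 [10,12)=4 [11,13)=3 [12,14)=3 [13,15)=12 [14,16)=12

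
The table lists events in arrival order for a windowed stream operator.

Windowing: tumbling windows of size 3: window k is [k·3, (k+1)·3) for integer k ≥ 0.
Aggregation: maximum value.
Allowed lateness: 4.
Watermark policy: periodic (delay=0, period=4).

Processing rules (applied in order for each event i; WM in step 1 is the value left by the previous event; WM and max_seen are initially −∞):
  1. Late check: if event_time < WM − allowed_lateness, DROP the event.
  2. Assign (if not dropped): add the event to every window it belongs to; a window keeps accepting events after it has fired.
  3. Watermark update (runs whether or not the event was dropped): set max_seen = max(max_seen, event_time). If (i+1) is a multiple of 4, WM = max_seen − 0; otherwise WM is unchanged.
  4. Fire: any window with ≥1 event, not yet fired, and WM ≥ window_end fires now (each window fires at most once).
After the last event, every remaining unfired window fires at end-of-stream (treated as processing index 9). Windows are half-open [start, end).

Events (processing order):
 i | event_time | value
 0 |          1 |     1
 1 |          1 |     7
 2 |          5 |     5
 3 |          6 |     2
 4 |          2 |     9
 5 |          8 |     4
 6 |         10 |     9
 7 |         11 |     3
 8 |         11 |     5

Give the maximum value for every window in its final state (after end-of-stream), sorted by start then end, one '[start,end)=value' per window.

i=0 t=1 v=1: → [0,3); WM=−∞
i=1 t=1 v=7: → [0,3); WM=−∞
i=2 t=5 v=5: → [3,6); WM=−∞
i=3 t=6 v=2: → [6,9); WM=6; [0,3) fires=7 [3,6) fires=5
i=4 t=2 v=9: → [0,3); WM=6
i=5 t=8 v=4: → [6,9); WM=6
i=6 t=10 v=9: → [9,12); WM=6
i=7 t=11 v=3: → [9,12); WM=11; [6,9) fires=4
i=8 t=11 v=5: → [9,12); WM=11

[0,3)=9 [3,6)=5 [6,9)=4 [9,12)=9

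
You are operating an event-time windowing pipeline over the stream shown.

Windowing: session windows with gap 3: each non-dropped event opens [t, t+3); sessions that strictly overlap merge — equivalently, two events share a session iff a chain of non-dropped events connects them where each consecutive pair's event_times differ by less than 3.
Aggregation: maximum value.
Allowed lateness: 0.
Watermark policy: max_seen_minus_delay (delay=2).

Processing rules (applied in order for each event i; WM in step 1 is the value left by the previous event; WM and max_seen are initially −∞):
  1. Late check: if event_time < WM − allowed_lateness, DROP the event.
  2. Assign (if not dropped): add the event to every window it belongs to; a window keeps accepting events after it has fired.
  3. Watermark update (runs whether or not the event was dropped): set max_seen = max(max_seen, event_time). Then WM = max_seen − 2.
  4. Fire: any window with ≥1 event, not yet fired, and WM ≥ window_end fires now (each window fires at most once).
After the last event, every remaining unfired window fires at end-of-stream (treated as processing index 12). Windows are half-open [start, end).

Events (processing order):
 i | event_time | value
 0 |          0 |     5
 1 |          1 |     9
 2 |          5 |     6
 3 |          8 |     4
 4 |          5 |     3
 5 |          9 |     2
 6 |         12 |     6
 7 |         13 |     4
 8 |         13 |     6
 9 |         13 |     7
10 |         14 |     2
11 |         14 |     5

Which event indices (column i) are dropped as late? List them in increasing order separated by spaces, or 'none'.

4

i=0 t=0 v=5: → [0,3); WM=-2
i=1 t=1 v=9: → [0,4); WM=-1
i=2 t=5 v=6: → [5,8); WM=3
i=3 t=8 v=4: → [8,11); WM=6
i=4 t=5 v=3: DROP (t<6-0); WM=6
i=5 t=9 v=2: → [8,12); WM=7
i=6 t=12 v=6: → [12,15); WM=10
i=7 t=13 v=4: → [12,16); WM=11
i=8 t=13 v=6: → [12,16); WM=11
i=9 t=13 v=7: → [12,16); WM=11
i=10 t=14 v=2: → [12,17); WM=12
i=11 t=14 v=5: → [12,17); WM=12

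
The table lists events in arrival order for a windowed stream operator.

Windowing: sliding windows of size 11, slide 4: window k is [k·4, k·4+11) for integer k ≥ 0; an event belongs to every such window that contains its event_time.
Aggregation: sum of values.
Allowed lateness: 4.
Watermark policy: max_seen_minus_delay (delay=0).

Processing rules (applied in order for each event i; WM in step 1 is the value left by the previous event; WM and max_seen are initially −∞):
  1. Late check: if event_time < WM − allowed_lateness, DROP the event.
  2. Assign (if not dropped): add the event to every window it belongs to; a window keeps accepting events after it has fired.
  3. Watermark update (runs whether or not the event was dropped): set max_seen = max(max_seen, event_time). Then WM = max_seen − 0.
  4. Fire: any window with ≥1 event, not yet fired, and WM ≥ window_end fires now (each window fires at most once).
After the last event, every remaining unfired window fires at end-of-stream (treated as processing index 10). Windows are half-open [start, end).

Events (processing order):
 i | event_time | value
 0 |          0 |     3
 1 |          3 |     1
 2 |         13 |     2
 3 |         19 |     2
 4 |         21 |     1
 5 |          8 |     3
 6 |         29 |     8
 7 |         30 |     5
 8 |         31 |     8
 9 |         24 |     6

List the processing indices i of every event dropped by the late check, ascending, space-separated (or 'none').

5 9

i=0 t=0 v=3: → [0,11); WM=0
i=1 t=3 v=1: → [0,11); WM=3
i=2 t=13 v=2: → [12,23),[8,19),[4,15); WM=13; [0,11) fires=4
i=3 t=19 v=2: → [16,27),[12,23); WM=19; [4,15) fires=2 [8,19) fires=2
i=4 t=21 v=1: → [20,31),[16,27),[12,23); WM=21
i=5 t=8 v=3: DROP (t<21-4); WM=21
i=6 t=29 v=8: → [28,39),[24,35),[20,31); WM=29; [12,23) fires=5 [16,27) fires=3
i=7 t=30 v=5: → [28,39),[24,35),[20,31); WM=30
i=8 t=31 v=8: → [28,39),[24,35); WM=31; [20,31) fires=14
i=9 t=24 v=6: DROP (t<31-4); WM=31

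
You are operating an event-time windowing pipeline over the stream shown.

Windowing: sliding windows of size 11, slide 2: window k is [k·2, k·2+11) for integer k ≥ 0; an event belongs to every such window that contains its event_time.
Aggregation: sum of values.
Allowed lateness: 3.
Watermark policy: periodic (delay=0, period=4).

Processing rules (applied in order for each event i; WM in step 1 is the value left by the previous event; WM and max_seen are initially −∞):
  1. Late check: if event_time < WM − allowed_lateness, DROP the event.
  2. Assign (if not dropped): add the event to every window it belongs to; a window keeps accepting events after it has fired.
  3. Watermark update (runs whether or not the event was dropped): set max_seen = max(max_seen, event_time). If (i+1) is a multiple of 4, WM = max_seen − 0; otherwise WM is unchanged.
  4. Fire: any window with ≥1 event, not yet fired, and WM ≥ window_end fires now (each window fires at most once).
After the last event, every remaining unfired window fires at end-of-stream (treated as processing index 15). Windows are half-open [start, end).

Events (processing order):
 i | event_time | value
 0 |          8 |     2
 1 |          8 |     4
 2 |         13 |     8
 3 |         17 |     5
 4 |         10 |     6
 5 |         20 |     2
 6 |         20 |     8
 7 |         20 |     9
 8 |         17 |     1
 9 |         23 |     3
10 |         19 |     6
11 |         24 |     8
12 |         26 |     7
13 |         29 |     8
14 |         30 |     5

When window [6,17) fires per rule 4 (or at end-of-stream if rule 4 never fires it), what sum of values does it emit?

i=0 t=8 v=2: → [8,19),[6,17),[4,15),[2,13),[0,11); WM=−∞
i=1 t=8 v=4: → [8,19),[6,17),[4,15),[2,13),[0,11); WM=−∞
i=2 t=13 v=8: → [12,23),[10,21),[8,19),[6,17),[4,15); WM=−∞
i=3 t=17 v=5: → [16,27),[14,25),[12,23),[10,21),[8,19); WM=17; [0,11) fires=6 [2,13) fires=6 [4,15) fires=14 [6,17) fires=14
i=4 t=10 v=6: DROP (t<17-3); WM=17
i=5 t=20 v=2: → [20,31),[18,29),[16,27),[14,25),[12,23),[10,21); WM=17
i=6 t=20 v=8: → [20,31),[18,29),[16,27),[14,25),[12,23),[10,21); WM=17
i=7 t=20 v=9: → [20,31),[18,29),[16,27),[14,25),[12,23),[10,21); WM=20; [8,19) fires=19
i=8 t=17 v=1: → [16,27),[14,25),[12,23),[10,21),[8,19); WM=20
i=9 t=23 v=3: → [22,33),[20,31),[18,29),[16,27),[14,25); WM=20
i=10 t=19 v=6: → [18,29),[16,27),[14,25),[12,23),[10,21); WM=20
i=11 t=24 v=8: → [24,35),[22,33),[20,31),[18,29),[16,27),[14,25); WM=24; [10,21) fires=39 [12,23) fires=39
i=12 t=26 v=7: → [26,37),[24,35),[22,33),[20,31),[18,29),[16,27); WM=24
i=13 t=29 v=8: → [28,39),[26,37),[24,35),[22,33),[20,31); WM=24
i=14 t=30 v=5: → [30,41),[28,39),[26,37),[24,35),[22,33),[20,31); WM=24

14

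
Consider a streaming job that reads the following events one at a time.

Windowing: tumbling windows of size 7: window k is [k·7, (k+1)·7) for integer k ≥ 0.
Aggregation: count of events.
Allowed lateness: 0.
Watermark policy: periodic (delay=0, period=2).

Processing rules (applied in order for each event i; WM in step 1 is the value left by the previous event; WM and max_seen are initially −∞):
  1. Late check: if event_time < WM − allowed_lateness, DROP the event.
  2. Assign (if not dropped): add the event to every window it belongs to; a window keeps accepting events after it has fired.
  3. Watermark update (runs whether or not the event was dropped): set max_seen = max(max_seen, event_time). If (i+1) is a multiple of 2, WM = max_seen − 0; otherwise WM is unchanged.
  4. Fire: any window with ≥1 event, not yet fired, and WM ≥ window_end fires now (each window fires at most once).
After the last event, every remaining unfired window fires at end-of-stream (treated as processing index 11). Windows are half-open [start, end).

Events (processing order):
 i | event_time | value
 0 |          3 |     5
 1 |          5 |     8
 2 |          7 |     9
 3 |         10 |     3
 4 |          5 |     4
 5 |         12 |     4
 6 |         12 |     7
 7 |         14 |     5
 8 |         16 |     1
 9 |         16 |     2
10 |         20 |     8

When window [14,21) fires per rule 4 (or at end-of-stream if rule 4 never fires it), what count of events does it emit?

4

i=0 t=3 v=5: → [0,7); WM=−∞
i=1 t=5 v=8: → [0,7); WM=5
i=2 t=7 v=9: → [7,14); WM=5
i=3 t=10 v=3: → [7,14); WM=10; [0,7) fires=2
i=4 t=5 v=4: DROP (t<10-0); WM=10
i=5 t=12 v=4: → [7,14); WM=12
i=6 t=12 v=7: → [7,14); WM=12
i=7 t=14 v=5: → [14,21); WM=14; [7,14) fires=4
i=8 t=16 v=1: → [14,21); WM=14
i=9 t=16 v=2: → [14,21); WM=16
i=10 t=20 v=8: → [14,21); WM=16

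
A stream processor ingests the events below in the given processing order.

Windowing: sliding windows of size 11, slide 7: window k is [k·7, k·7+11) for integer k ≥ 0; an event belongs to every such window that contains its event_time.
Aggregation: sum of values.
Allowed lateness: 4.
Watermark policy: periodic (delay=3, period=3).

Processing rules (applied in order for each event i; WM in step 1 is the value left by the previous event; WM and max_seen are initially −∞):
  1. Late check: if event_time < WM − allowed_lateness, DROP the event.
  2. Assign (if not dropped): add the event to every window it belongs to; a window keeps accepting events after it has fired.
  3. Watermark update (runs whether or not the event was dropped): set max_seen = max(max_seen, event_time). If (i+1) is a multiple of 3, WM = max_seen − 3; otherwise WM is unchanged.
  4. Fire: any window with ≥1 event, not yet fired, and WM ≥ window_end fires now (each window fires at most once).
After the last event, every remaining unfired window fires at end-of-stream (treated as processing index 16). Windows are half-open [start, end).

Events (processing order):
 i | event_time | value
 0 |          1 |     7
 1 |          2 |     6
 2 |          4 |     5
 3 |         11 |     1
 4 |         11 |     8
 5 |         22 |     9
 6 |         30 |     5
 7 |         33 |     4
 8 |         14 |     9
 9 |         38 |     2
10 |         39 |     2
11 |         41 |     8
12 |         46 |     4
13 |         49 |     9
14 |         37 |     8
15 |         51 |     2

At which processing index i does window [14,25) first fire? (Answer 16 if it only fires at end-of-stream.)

i=0 t=1 v=7: → [0,11); WM=−∞
i=1 t=2 v=6: → [0,11); WM=−∞
i=2 t=4 v=5: → [0,11); WM=1
i=3 t=11 v=1: → [7,18); WM=1
i=4 t=11 v=8: → [7,18); WM=1
i=5 t=22 v=9: → [21,32),[14,25); WM=19; [0,11) fires=18 [7,18) fires=9
i=6 t=30 v=5: → [28,39),[21,32); WM=19
i=7 t=33 v=4: → [28,39); WM=19
i=8 t=14 v=9: DROP (t<19-4); WM=30; [14,25) fires=9
i=9 t=38 v=2: → [35,46),[28,39); WM=30
i=10 t=39 v=2: → [35,46); WM=30
i=11 t=41 v=8: → [35,46); WM=38; [21,32) fires=14
i=12 t=46 v=4: → [42,53); WM=38
i=13 t=49 v=9: → [49,60),[42,53); WM=38
i=14 t=37 v=8: → [35,46),[28,39); WM=46; [28,39) fires=19 [35,46) fires=20
i=15 t=51 v=2: → [49,60),[42,53); WM=46

8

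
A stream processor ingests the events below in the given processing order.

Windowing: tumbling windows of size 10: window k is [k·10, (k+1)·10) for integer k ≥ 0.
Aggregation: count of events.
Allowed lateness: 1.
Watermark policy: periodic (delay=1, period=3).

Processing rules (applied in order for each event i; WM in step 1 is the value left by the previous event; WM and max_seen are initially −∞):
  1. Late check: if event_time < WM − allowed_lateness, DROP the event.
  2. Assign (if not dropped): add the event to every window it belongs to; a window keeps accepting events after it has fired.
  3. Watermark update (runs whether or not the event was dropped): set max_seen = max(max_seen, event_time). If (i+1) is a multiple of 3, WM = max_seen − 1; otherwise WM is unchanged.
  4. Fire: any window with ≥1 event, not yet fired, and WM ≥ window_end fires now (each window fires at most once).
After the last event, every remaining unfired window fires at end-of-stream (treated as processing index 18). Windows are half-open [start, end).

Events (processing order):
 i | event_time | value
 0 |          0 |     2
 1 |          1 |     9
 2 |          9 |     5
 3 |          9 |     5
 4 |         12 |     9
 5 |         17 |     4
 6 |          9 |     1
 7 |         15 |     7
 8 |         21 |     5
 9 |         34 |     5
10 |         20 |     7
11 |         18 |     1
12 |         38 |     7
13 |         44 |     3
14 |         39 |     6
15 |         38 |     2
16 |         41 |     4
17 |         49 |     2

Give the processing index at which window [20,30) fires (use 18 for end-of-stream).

11

i=0 t=0 v=2: → [0,10); WM=−∞
i=1 t=1 v=9: → [0,10); WM=−∞
i=2 t=9 v=5: → [0,10); WM=8
i=3 t=9 v=5: → [0,10); WM=8
i=4 t=12 v=9: → [10,20); WM=8
i=5 t=17 v=4: → [10,20); WM=16; [0,10) fires=4
i=6 t=9 v=1: DROP (t<16-1); WM=16
i=7 t=15 v=7: → [10,20); WM=16
i=8 t=21 v=5: → [20,30); WM=20; [10,20) fires=3
i=9 t=34 v=5: → [30,40); WM=20
i=10 t=20 v=7: → [20,30); WM=20
i=11 t=18 v=1: DROP (t<20-1); WM=33; [20,30) fires=2
i=12 t=38 v=7: → [30,40); WM=33
i=13 t=44 v=3: → [40,50); WM=33
i=14 t=39 v=6: → [30,40); WM=43; [30,40) fires=3
i=15 t=38 v=2: DROP (t<43-1); WM=43
i=16 t=41 v=4: DROP (t<43-1); WM=43
i=17 t=49 v=2: → [40,50); WM=48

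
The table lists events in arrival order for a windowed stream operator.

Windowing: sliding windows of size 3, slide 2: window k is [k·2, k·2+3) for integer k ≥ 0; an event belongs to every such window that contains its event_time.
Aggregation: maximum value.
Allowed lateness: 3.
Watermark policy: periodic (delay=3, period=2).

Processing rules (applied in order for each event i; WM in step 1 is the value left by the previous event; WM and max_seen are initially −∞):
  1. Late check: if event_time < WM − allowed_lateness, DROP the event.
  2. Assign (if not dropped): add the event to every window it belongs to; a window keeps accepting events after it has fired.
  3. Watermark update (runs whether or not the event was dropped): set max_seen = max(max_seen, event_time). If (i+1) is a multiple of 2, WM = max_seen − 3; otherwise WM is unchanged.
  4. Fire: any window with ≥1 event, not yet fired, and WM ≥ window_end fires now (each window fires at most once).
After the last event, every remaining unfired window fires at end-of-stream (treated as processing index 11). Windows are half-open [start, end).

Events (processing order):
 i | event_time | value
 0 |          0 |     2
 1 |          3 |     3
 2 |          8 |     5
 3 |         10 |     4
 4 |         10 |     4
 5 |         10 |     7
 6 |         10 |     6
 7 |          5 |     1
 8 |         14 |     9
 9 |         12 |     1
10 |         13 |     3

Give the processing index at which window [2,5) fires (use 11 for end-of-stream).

3

i=0 t=0 v=2: → [0,3); WM=−∞
i=1 t=3 v=3: → [2,5); WM=0
i=2 t=8 v=5: → [8,11),[6,9); WM=0
i=3 t=10 v=4: → [10,13),[8,11); WM=7; [0,3) fires=2 [2,5) fires=3
i=4 t=10 v=4: → [10,13),[8,11); WM=7
i=5 t=10 v=7: → [10,13),[8,11); WM=7
i=6 t=10 v=6: → [10,13),[8,11); WM=7
i=7 t=5 v=1: → [4,7); WM=7; [4,7) fires=1
i=8 t=14 v=9: → [14,17),[12,15); WM=7
i=9 t=12 v=1: → [12,15),[10,13); WM=11; [6,9) fires=5 [8,11) fires=7
i=10 t=13 v=3: → [12,15); WM=11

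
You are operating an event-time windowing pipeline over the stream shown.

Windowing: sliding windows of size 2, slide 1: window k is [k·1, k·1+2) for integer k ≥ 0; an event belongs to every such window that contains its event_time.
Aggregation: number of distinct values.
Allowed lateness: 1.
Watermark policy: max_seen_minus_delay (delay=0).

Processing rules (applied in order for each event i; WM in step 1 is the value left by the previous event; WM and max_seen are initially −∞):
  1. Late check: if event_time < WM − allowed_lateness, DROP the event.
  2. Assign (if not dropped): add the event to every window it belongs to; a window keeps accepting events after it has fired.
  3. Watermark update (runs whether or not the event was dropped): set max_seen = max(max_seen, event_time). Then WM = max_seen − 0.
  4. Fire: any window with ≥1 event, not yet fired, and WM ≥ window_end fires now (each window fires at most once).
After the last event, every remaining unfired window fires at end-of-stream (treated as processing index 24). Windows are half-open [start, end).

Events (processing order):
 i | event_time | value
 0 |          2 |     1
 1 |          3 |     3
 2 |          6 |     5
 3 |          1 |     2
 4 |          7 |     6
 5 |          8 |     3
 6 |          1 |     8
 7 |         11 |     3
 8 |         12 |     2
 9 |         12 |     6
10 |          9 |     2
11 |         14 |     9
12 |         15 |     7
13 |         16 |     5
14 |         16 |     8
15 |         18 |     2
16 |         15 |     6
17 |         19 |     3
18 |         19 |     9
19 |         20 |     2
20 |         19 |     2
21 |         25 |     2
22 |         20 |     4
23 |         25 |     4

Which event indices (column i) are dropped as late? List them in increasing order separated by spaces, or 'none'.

3 6 10 16 22

i=0 t=2 v=1: → [2,4),[1,3); WM=2
i=1 t=3 v=3: → [3,5),[2,4); WM=3; [1,3) fires=1
i=2 t=6 v=5: → [6,8),[5,7); WM=6; [2,4) fires=2 [3,5) fires=1
i=3 t=1 v=2: DROP (t<6-1); WM=6
i=4 t=7 v=6: → [7,9),[6,8); WM=7; [5,7) fires=1
i=5 t=8 v=3: → [8,10),[7,9); WM=8; [6,8) fires=2
i=6 t=1 v=8: DROP (t<8-1); WM=8
i=7 t=11 v=3: → [11,13),[10,12); WM=11; [7,9) fires=2 [8,10) fires=1
i=8 t=12 v=2: → [12,14),[11,13); WM=12; [10,12) fires=1
i=9 t=12 v=6: → [12,14),[11,13); WM=12
i=10 t=9 v=2: DROP (t<12-1); WM=12
i=11 t=14 v=9: → [14,16),[13,15); WM=14; [11,13) fires=3 [12,14) fires=2
i=12 t=15 v=7: → [15,17),[14,16); WM=15; [13,15) fires=1
i=13 t=16 v=5: → [16,18),[15,17); WM=16; [14,16) fires=2
i=14 t=16 v=8: → [16,18),[15,17); WM=16
i=15 t=18 v=2: → [18,20),[17,19); WM=18; [15,17) fires=3 [16,18) fires=2
i=16 t=15 v=6: DROP (t<18-1); WM=18
i=17 t=19 v=3: → [19,21),[18,20); WM=19; [17,19) fires=1
i=18 t=19 v=9: → [19,21),[18,20); WM=19
i=19 t=20 v=2: → [20,22),[19,21); WM=20; [18,20) fires=3
i=20 t=19 v=2: → [19,21),[18,20); WM=20
i=21 t=25 v=2: → [25,27),[24,26); WM=25; [19,21) fires=3 [20,22) fires=1
i=22 t=20 v=4: DROP (t<25-1); WM=25
i=23 t=25 v=4: → [25,27),[24,26); WM=25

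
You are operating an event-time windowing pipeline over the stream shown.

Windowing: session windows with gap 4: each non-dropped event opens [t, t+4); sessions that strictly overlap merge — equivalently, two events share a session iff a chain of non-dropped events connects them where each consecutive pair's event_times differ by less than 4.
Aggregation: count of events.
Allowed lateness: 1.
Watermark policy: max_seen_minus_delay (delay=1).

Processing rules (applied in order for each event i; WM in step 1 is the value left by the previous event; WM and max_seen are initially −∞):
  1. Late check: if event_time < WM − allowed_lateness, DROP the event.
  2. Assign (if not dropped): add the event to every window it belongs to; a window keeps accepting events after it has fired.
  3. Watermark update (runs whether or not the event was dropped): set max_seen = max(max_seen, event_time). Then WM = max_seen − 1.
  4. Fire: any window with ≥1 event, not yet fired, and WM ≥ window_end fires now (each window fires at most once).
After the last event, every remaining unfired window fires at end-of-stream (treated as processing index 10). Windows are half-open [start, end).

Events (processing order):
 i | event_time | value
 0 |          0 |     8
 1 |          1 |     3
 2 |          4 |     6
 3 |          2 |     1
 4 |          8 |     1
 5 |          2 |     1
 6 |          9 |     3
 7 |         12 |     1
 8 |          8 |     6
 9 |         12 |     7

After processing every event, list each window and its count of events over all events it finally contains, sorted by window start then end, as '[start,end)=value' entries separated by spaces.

[0,8)=4 [8,16)=4

i=0 t=0 v=8: → [0,4); WM=-1
i=1 t=1 v=3: → [0,5); WM=0
i=2 t=4 v=6: → [0,8); WM=3
i=3 t=2 v=1: → [0,8); WM=3
i=4 t=8 v=1: → [8,12); WM=7
i=5 t=2 v=1: DROP (t<7-1); WM=7
i=6 t=9 v=3: → [8,13); WM=8
i=7 t=12 v=1: → [8,16); WM=11
i=8 t=8 v=6: DROP (t<11-1); WM=11
i=9 t=12 v=7: → [8,16); WM=11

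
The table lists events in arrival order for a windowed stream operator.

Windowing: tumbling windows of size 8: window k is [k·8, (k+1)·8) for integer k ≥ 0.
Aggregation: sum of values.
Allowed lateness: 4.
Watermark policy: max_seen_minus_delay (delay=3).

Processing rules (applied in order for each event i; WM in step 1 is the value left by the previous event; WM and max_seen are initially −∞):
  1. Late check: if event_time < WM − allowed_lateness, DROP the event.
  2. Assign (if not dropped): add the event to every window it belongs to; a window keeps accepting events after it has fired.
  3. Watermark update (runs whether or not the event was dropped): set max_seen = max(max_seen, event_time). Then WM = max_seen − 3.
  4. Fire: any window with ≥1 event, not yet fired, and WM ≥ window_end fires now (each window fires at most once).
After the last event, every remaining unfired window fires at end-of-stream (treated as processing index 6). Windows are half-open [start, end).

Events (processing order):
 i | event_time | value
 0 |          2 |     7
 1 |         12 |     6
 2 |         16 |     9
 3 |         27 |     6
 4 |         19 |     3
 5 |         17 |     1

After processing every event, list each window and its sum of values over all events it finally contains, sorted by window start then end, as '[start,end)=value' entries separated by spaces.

[0,8)=7 [8,16)=6 [16,24)=9 [24,32)=6

i=0 t=2 v=7: → [0,8); WM=-1
i=1 t=12 v=6: → [8,16); WM=9; [0,8) fires=7
i=2 t=16 v=9: → [16,24); WM=13
i=3 t=27 v=6: → [24,32); WM=24; [8,16) fires=6 [16,24) fires=9
i=4 t=19 v=3: DROP (t<24-4); WM=24
i=5 t=17 v=1: DROP (t<24-4); WM=24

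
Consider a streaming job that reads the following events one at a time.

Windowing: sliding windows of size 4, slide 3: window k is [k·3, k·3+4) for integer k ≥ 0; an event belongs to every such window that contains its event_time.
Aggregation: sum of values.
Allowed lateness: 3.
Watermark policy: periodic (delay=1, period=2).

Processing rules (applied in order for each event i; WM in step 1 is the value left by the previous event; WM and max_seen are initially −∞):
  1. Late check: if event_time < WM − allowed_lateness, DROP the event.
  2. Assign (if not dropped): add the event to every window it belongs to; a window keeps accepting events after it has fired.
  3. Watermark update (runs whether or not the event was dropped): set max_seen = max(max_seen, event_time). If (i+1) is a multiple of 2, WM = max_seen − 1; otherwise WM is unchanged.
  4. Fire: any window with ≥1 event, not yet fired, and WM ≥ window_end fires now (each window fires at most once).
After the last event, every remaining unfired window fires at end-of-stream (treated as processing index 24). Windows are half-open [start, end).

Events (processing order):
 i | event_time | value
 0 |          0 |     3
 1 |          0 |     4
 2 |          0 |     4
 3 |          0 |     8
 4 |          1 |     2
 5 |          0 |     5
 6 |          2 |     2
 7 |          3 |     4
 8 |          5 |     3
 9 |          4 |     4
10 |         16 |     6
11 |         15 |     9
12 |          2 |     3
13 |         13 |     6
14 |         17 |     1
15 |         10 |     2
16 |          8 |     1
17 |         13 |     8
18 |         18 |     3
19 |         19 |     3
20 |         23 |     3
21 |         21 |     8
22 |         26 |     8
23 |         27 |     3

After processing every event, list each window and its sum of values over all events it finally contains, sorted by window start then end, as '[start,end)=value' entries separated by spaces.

i=0 t=0 v=3: → [0,4); WM=−∞
i=1 t=0 v=4: → [0,4); WM=-1
i=2 t=0 v=4: → [0,4); WM=-1
i=3 t=0 v=8: → [0,4); WM=-1
i=4 t=1 v=2: → [0,4); WM=-1
i=5 t=0 v=5: → [0,4); WM=0
i=6 t=2 v=2: → [0,4); WM=0
i=7 t=3 v=4: → [3,7),[0,4); WM=2
i=8 t=5 v=3: → [3,7); WM=2
i=9 t=4 v=4: → [3,7); WM=4; [0,4) fires=32
i=10 t=16 v=6: → [15,19); WM=4
i=11 t=15 v=9: → [15,19),[12,16); WM=15; [3,7) fires=11
i=12 t=2 v=3: DROP (t<15-3); WM=15
i=13 t=13 v=6: → [12,16); WM=15
i=14 t=17 v=1: → [15,19); WM=15
i=15 t=10 v=2: DROP (t<15-3); WM=16; [12,16) fires=15
i=16 t=8 v=1: DROP (t<16-3); WM=16
i=17 t=13 v=8: → [12,16); WM=16
i=18 t=18 v=3: → [18,22),[15,19); WM=16
i=19 t=19 v=3: → [18,22); WM=18
i=20 t=23 v=3: → [21,25); WM=18
i=21 t=21 v=8: → [21,25),[18,22); WM=22; [15,19) fires=19 [18,22) fires=14
i=22 t=26 v=8: → [24,28); WM=22
i=23 t=27 v=3: → [27,31),[24,28); WM=26; [21,25) fires=11

[0,4)=32 [3,7)=11 [12,16)=23 [15,19)=19 [18,22)=14 [21,25)=11 [24,28)=11 [27,31)=3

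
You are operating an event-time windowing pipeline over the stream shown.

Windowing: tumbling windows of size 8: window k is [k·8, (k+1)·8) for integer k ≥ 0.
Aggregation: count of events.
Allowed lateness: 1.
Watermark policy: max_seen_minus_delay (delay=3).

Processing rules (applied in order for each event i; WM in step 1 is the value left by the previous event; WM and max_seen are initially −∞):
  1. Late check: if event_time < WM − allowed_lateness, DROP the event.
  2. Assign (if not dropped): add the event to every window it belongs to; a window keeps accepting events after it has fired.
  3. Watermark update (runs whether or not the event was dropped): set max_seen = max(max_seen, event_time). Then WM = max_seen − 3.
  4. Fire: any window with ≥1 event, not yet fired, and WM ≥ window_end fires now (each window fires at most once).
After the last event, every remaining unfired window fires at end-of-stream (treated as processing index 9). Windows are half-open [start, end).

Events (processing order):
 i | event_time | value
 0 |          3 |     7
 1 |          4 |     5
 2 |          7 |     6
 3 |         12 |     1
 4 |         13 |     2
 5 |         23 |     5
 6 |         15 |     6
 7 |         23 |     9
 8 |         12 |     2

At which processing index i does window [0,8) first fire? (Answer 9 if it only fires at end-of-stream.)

i=0 t=3 v=7: → [0,8); WM=0
i=1 t=4 v=5: → [0,8); WM=1
i=2 t=7 v=6: → [0,8); WM=4
i=3 t=12 v=1: → [8,16); WM=9; [0,8) fires=3
i=4 t=13 v=2: → [8,16); WM=10
i=5 t=23 v=5: → [16,24); WM=20; [8,16) fires=2
i=6 t=15 v=6: DROP (t<20-1); WM=20
i=7 t=23 v=9: → [16,24); WM=20
i=8 t=12 v=2: DROP (t<20-1); WM=20

3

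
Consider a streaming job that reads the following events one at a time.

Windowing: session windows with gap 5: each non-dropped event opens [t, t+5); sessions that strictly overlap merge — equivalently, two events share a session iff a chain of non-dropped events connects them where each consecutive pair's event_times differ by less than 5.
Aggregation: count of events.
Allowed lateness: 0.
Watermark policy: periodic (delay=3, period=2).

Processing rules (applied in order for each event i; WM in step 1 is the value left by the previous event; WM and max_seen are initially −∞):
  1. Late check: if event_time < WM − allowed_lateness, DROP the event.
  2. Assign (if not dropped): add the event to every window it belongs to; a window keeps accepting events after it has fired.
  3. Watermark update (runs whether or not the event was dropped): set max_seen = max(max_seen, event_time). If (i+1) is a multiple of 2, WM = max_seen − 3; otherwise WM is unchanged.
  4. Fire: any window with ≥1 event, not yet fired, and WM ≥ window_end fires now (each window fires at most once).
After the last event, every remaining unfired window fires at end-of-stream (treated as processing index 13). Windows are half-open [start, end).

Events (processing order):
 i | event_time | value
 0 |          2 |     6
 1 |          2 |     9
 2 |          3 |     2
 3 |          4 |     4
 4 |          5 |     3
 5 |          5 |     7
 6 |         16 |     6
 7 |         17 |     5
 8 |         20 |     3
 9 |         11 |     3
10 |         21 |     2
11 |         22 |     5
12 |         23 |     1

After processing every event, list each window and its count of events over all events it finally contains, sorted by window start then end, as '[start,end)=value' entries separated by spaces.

[2,10)=6 [16,28)=6

i=0 t=2 v=6: → [2,7); WM=−∞
i=1 t=2 v=9: → [2,7); WM=-1
i=2 t=3 v=2: → [2,8); WM=-1
i=3 t=4 v=4: → [2,9); WM=1
i=4 t=5 v=3: → [2,10); WM=1
i=5 t=5 v=7: → [2,10); WM=2
i=6 t=16 v=6: → [16,21); WM=2
i=7 t=17 v=5: → [16,22); WM=14
i=8 t=20 v=3: → [16,25); WM=14
i=9 t=11 v=3: DROP (t<14-0); WM=17
i=10 t=21 v=2: → [16,26); WM=17
i=11 t=22 v=5: → [16,27); WM=19
i=12 t=23 v=1: → [16,28); WM=19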